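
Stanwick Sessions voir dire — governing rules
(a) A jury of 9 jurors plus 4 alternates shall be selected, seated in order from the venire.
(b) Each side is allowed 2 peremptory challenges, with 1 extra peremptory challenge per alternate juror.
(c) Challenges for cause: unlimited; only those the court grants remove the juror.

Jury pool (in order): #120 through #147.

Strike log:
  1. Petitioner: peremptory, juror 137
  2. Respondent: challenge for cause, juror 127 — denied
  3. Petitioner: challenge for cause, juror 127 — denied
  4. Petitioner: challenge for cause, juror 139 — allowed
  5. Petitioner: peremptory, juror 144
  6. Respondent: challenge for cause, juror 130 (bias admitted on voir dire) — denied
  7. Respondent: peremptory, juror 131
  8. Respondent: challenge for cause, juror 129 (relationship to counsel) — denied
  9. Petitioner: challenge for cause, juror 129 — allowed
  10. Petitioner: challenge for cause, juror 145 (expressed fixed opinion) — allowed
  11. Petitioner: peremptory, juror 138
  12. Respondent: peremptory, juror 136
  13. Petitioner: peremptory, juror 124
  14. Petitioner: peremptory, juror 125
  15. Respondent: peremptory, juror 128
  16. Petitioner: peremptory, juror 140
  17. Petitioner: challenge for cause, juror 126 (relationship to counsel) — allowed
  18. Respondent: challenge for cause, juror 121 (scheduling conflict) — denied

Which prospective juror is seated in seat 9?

134

Removed: #124, #125, #126, #128, #129, #131, #136, #137, #138, #139, #140, #144, #145. (#121, #127, #130 stay — for-cause denied.)
Seating in order: seats 1–9 → #120, #121, #122, #123, #127, #130, #132, #133, #134; alternates → #135, #141, #142, #143.
So seat 9 is #134.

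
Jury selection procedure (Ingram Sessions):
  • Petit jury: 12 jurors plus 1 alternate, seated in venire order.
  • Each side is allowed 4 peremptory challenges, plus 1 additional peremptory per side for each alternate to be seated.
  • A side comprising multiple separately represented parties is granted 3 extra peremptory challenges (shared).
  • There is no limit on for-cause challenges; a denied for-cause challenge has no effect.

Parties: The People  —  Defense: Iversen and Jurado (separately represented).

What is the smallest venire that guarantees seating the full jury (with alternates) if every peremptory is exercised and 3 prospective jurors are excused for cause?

Seats to fill: 12 + 1 alternates = 13.
Peremptories — The People: 4 + 1×1 = 5; Defense: 4 + 1×1 + 3 = 8; total 13.
For-cause removals: 3.
Minimum venire: 13 + 13 + 3 = 29.

29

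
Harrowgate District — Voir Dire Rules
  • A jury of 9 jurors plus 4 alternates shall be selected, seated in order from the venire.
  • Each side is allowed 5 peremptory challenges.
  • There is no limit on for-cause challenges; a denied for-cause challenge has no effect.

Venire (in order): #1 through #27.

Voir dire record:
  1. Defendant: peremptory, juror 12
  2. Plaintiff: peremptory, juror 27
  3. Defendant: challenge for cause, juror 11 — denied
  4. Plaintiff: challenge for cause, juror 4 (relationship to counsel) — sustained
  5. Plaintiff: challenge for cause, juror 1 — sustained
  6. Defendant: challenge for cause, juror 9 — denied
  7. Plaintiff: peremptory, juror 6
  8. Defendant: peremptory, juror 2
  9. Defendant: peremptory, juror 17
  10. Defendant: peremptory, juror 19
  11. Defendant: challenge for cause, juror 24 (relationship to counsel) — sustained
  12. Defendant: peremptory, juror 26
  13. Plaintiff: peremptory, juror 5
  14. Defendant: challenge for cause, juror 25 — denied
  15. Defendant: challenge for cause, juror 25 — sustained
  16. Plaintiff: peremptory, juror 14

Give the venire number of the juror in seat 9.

16

Removed: #1, #2, #4, #5, #6, #12, #14, #17, #19, #24, #25, #26, #27. (#9, #11 stay — for-cause denied.)
Filling seats in venire order through position 9: #3, #7, #8, #9, #10, #11, #13, #15, #16.
So seat 9 is #16.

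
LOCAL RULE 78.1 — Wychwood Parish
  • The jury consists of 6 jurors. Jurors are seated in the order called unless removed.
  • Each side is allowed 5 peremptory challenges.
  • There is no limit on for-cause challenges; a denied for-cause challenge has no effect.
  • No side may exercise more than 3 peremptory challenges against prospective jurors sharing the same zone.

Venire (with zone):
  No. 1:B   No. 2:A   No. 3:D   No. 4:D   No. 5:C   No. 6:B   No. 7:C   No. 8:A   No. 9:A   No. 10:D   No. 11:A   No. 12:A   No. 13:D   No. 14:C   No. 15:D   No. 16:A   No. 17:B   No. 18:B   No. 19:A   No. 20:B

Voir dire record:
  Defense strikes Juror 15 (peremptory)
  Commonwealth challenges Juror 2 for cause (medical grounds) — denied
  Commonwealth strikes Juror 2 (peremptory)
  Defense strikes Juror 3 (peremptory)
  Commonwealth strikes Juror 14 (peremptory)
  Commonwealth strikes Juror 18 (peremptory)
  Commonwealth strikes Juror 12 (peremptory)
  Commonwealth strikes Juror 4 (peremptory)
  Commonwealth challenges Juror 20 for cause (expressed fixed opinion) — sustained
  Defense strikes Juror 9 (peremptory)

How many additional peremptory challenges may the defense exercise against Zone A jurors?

2

Defense peremptories so far: #15, #3, #9 — 3 of 5 used, 2 left overall.
Against Zone A: #9 — 1 used; per-zone cap 3 leaves 2.
Binding limit: min(2, 2) = 2.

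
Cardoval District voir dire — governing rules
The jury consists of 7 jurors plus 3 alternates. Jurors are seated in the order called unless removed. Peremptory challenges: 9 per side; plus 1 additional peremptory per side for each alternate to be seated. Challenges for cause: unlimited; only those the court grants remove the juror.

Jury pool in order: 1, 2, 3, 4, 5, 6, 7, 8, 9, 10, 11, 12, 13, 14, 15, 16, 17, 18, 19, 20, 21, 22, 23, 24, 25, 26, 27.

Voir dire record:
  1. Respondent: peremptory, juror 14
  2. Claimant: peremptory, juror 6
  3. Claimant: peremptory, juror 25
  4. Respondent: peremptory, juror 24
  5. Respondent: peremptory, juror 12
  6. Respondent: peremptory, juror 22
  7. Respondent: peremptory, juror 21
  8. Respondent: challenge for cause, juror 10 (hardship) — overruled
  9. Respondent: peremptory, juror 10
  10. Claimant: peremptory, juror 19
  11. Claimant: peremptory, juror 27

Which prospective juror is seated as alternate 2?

Removed: #6, #10, #12, #14, #19, #21, #22, #24, #25, #27.
Seating in order: seats 1–7 → #1, #2, #3, #4, #5, #7, #8; alternates → #9, #11, #13.
So alternate 2 is #11.

11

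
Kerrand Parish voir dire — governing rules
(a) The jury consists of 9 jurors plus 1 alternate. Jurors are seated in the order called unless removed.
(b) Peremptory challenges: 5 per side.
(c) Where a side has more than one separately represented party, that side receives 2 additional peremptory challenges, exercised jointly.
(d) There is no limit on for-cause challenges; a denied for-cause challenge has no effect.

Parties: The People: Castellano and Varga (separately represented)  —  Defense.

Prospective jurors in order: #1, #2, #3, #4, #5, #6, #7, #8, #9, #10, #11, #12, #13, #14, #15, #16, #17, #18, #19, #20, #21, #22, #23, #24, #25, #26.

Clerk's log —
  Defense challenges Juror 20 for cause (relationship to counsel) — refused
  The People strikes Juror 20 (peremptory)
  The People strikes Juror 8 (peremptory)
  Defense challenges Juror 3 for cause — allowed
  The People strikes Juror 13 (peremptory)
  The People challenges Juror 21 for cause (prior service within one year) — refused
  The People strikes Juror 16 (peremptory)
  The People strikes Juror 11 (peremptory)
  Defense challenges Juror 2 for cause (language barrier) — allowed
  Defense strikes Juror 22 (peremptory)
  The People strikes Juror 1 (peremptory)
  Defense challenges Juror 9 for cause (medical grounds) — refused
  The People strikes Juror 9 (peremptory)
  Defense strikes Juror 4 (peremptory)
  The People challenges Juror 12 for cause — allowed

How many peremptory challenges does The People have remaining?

0

The People allotment: 5 base + 2 multi-party = 7.
The People peremptories used: #20, #8, #13, #16, #11, #1, #9 — 7 (for-cause on #21, #12 don't count).
Remaining: 7 − 7 = 0.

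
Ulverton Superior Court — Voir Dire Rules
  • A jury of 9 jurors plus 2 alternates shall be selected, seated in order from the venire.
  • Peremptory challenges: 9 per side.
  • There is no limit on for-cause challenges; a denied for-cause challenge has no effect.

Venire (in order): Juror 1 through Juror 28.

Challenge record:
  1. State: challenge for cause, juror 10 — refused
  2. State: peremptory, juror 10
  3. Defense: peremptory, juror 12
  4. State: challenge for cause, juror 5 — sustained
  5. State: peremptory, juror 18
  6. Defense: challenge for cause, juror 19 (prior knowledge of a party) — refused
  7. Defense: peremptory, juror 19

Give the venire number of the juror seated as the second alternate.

14

Removed: #5, #10, #12, #18, #19.
Seating in order: seats 1–9 → #1, #2, #3, #4, #6, #7, #8, #9, #11; alternates → #13, #14.
So alternate 2 is #14.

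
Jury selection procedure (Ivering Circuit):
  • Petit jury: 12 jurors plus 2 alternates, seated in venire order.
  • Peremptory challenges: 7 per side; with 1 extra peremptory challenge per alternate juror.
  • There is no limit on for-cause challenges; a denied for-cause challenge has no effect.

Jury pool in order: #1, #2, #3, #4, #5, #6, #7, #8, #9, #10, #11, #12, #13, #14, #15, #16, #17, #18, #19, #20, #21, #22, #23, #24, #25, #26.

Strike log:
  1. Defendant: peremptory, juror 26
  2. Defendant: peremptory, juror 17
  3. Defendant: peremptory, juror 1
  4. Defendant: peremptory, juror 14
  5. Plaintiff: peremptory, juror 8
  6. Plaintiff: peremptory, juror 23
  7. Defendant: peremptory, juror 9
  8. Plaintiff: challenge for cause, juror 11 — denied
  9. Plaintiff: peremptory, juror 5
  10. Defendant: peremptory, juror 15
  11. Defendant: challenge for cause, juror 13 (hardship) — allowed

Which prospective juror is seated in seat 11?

Removed: #1, #5, #8, #9, #13, #14, #15, #17, #23, #26. (#11 stays — for-cause denied.)
Filling seats in venire order through position 11: #2, #3, #4, #6, #7, #10, #11, #12, #16, #18, #19.
So seat 11 is #19.

19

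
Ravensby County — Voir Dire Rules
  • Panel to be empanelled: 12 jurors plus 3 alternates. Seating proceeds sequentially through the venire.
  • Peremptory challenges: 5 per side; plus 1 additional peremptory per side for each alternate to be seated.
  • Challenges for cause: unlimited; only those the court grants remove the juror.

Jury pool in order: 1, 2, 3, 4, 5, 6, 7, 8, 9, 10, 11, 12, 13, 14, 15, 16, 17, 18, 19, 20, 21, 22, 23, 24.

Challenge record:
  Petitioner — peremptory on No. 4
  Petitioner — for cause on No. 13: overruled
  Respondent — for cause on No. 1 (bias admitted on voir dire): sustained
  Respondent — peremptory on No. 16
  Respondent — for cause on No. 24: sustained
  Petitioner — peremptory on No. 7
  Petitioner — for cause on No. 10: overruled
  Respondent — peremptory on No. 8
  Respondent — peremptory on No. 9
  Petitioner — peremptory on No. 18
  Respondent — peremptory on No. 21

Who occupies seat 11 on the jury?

Removed: #1, #4, #7, #8, #9, #16, #18, #21, #24. (#10, #13 stay — for-cause denied.)
Seating in order: seats 1–12 → #2, #3, #5, #6, #10, #11, #12, #13, #14, #15, #17, #19; alternates → #20, #22, #23.
So seat 11 is #17.

17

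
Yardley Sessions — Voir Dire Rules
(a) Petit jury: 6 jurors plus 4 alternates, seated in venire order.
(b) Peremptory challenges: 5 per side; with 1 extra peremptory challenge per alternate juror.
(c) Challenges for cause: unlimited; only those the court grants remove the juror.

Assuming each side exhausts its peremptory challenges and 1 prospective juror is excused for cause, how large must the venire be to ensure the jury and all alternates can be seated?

29

Seats to fill: 6 + 4 alternates = 10.
Peremptories: 5 + 1×4 = 9 per side × 2 sides = 18.
For-cause removals: 1.
Minimum venire: 10 + 18 + 1 = 29.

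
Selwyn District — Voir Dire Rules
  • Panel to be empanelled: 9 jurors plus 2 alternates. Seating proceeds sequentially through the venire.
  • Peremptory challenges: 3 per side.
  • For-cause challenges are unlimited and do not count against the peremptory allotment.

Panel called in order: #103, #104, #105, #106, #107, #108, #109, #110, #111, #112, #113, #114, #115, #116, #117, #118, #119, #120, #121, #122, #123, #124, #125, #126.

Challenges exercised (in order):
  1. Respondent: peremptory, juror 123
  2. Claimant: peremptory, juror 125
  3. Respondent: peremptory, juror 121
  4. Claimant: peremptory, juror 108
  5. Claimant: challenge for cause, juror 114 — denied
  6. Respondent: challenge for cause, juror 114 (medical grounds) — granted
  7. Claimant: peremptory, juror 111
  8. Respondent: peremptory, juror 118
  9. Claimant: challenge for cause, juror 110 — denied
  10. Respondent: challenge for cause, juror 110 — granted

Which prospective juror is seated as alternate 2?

Removed: #108, #110, #111, #114, #118, #121, #123, #125.
Seating in order: seats 1–9 → #103, #104, #105, #106, #107, #109, #112, #113, #115; alternates → #116, #117.
So alternate 2 is #117.

117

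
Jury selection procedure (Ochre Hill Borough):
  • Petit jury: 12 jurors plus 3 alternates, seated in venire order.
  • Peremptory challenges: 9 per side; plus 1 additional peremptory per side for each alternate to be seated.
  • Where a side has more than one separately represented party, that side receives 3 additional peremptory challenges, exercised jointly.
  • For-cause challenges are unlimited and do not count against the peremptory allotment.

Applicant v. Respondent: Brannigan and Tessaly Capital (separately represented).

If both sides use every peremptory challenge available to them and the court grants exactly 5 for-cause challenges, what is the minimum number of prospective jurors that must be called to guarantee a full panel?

47

Seats to fill: 12 + 3 alternates = 15.
Peremptories — Applicant: 9 + 1×3 = 12; Respondent: 9 + 1×3 + 3 = 15; total 27.
For-cause removals: 5.
Minimum venire: 15 + 27 + 5 = 47.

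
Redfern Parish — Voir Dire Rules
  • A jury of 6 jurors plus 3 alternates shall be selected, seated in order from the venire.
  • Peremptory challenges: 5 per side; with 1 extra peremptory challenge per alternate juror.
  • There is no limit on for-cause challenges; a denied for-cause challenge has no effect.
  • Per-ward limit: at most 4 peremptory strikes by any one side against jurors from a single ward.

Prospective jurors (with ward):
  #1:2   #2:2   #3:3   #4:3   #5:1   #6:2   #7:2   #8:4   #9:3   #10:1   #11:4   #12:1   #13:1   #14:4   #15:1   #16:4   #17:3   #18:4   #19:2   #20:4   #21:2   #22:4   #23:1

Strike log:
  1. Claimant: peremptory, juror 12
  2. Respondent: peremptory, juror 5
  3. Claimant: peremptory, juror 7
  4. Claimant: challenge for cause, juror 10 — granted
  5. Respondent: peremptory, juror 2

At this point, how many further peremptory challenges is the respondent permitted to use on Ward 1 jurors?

3

Respondent peremptories so far: #5, #2 — 2 of 8 used, 6 left overall.
Against Ward 1: #5 — 1 used; per-ward cap 4 leaves 3.
Binding limit: min(6, 3) = 3.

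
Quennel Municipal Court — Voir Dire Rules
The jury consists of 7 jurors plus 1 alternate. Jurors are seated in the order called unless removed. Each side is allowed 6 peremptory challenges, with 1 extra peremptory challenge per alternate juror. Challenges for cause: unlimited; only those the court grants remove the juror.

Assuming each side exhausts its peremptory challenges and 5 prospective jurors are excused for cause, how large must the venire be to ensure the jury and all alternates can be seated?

27

Seats to fill: 7 + 1 alternates = 8.
Peremptories: 6 + 1×1 = 7 per side × 2 sides = 14.
For-cause removals: 5.
Minimum venire: 8 + 14 + 5 = 27.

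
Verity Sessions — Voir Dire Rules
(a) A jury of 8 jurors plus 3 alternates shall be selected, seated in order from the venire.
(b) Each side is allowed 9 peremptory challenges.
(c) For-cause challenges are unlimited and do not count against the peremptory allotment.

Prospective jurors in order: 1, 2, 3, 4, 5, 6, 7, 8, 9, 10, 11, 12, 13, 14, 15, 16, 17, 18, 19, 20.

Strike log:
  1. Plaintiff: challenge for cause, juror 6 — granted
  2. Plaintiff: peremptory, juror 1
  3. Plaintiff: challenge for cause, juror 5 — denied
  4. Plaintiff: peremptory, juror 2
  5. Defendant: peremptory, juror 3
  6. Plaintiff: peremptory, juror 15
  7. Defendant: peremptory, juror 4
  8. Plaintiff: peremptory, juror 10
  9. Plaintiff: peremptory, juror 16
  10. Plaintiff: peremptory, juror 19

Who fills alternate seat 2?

18

Removed: #1, #2, #3, #4, #6, #10, #15, #16, #19. (#5 stays — for-cause denied.)
Seating in order: seats 1–8 → #5, #7, #8, #9, #11, #12, #13, #14; alternates → #17, #18, #20.
So alternate 2 is #18.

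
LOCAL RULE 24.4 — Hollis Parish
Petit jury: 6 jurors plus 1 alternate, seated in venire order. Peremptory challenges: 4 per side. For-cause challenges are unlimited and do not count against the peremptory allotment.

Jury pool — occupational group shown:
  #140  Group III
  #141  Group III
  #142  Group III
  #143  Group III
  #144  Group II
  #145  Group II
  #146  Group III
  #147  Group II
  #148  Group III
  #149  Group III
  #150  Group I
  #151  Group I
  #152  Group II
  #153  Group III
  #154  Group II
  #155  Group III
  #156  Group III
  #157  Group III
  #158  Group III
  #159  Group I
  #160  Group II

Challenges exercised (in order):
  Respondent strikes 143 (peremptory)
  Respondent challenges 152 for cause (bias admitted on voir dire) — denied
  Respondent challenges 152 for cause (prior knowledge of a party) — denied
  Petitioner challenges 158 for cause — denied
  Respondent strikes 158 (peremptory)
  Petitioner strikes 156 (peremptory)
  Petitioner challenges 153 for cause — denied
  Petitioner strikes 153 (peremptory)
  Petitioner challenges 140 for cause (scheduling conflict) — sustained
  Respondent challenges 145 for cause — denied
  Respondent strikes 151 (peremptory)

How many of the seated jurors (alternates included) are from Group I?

Removed: #140, #143, #151, #153, #156, #158.
Seated (7 incl. alternates): #141, #142, #144, #145, #146, #147, #148.
None of those are in Group I → 0.

0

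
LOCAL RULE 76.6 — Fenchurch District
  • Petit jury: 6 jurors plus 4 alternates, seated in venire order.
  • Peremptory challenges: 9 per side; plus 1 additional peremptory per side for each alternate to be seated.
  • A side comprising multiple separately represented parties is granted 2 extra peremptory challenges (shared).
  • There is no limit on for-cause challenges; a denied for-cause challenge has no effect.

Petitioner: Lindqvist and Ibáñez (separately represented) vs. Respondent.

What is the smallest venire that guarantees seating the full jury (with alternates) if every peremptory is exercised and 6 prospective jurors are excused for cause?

Seats to fill: 6 + 4 alternates = 10.
Peremptories — Petitioner: 9 + 1×4 + 2 = 15; Respondent: 9 + 1×4 = 13; total 28.
For-cause removals: 6.
Minimum venire: 10 + 28 + 6 = 44.

44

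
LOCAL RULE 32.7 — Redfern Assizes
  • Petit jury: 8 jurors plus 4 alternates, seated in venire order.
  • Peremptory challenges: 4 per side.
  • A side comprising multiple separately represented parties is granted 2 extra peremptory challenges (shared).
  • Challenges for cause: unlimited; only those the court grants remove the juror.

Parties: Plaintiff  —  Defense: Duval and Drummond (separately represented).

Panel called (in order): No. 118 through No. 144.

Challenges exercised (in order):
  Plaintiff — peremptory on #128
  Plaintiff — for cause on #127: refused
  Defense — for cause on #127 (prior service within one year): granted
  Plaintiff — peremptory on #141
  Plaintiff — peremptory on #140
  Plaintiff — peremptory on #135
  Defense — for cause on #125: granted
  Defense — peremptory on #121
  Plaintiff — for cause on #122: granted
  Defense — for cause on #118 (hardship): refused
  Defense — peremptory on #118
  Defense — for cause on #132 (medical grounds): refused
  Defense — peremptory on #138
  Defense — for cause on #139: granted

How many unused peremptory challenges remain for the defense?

3

Defense allotment: 4 base + 2 multi-party = 6.
Defense peremptories used: #121, #118, #138 — 3 (for-cause on #127, #125, #118, #132, #139 don't count).
Remaining: 6 − 3 = 3.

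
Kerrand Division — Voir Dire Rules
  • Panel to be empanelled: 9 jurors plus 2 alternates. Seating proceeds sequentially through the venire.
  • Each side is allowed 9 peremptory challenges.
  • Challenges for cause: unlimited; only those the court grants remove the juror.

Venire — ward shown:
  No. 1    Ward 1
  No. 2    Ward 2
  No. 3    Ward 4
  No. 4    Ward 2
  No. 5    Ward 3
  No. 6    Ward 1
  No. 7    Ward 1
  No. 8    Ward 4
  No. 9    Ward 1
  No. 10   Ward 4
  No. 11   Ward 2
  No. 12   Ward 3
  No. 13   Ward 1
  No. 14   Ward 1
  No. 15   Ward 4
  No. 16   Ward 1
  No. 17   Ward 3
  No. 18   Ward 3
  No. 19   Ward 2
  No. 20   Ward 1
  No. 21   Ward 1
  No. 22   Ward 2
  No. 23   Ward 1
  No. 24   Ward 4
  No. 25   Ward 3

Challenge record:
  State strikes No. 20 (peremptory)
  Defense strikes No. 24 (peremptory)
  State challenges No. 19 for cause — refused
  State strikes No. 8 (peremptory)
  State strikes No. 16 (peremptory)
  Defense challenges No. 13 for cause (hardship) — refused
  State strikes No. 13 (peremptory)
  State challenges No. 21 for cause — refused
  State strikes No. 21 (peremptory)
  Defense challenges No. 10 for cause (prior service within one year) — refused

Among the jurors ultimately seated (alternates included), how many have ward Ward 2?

Removed: #8, #13, #16, #20, #21, #24.
Seated (11 incl. alternates): #1, #2, #3, #4, #5, #6, #7, #9, #10, #11, #12.
Of those, in Ward 2: #2, #4, #11 → 3.

3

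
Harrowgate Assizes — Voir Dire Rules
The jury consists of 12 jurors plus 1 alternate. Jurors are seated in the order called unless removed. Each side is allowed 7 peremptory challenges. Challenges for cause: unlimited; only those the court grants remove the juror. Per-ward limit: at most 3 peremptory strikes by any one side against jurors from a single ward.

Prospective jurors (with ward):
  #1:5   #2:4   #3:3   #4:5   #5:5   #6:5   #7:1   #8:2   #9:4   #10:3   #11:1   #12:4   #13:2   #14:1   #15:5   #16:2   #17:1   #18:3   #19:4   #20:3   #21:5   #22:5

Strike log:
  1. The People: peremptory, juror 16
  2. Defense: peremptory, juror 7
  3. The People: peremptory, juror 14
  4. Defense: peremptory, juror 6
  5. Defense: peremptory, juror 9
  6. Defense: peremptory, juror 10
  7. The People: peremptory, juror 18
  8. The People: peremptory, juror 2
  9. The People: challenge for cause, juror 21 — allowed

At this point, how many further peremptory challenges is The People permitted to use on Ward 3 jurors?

The People peremptories so far: #16, #14, #18, #2 — 4 of 7 used, 3 left overall.
Against Ward 3: #18 — 1 used; per-ward cap 3 leaves 2.
Binding limit: min(3, 2) = 2.

2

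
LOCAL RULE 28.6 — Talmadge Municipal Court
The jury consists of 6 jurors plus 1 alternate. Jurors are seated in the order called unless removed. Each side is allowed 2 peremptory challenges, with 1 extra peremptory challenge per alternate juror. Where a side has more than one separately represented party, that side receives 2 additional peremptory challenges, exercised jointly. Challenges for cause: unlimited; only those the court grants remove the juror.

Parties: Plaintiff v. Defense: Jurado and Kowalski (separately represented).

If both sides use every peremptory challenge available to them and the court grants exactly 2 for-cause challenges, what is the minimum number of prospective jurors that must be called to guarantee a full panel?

Seats to fill: 6 + 1 alternates = 7.
Peremptories — Plaintiff: 2 + 1×1 = 3; Defense: 2 + 1×1 + 2 = 5; total 8.
For-cause removals: 2.
Minimum venire: 7 + 8 + 2 = 17.

17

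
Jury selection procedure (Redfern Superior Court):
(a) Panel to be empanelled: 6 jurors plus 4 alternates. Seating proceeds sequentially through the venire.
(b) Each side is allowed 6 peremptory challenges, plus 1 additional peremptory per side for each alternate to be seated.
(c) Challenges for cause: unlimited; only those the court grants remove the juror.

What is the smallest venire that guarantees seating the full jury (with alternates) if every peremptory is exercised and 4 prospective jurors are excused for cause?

34

Seats to fill: 6 + 4 alternates = 10.
Peremptories: 6 + 1×4 = 10 per side × 2 sides = 20.
For-cause removals: 4.
Minimum venire: 10 + 20 + 4 = 34.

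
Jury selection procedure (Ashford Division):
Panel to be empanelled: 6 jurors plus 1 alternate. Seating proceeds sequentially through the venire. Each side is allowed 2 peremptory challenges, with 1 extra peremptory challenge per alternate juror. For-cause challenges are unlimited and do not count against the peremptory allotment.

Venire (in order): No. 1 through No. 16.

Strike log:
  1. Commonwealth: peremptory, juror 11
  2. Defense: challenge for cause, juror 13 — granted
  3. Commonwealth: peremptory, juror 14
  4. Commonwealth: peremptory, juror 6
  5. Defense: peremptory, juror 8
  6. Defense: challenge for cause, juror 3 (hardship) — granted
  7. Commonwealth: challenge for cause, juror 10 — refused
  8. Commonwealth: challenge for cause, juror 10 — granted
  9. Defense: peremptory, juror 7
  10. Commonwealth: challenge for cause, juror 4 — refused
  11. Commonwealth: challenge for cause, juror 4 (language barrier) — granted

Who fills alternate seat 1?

Removed: #3, #4, #6, #7, #8, #10, #11, #13, #14.
Seating in order: seats 1–6 → #1, #2, #5, #9, #12, #15; alternates → #16.
So alternate 1 is #16.

16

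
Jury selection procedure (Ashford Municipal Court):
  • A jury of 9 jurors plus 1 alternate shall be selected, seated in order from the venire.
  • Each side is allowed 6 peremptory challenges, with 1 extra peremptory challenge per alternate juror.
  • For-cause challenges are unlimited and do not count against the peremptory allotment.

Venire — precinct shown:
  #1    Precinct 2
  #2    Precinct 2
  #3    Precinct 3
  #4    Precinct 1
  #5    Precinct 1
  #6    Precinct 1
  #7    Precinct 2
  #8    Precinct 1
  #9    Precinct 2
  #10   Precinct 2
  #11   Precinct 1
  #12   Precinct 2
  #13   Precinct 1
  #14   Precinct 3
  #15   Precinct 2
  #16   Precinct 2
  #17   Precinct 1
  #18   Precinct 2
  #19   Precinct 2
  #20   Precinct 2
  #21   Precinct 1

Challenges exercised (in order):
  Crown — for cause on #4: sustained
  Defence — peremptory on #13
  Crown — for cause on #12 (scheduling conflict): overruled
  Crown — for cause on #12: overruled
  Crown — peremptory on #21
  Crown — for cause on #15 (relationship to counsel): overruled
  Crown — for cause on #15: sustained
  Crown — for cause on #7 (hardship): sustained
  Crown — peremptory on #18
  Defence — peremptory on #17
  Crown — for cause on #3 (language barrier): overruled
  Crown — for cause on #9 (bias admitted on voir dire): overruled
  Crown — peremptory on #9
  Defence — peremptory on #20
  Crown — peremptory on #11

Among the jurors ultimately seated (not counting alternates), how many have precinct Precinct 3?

Removed: #4, #7, #9, #11, #13, #15, #17, #18, #20, #21.
Seated jurors 1–9: #1, #2, #3, #5, #6, #8, #10, #12, #14 (alternates #16 not counted).
Of those, in Precinct 3: #3, #14 → 2.

2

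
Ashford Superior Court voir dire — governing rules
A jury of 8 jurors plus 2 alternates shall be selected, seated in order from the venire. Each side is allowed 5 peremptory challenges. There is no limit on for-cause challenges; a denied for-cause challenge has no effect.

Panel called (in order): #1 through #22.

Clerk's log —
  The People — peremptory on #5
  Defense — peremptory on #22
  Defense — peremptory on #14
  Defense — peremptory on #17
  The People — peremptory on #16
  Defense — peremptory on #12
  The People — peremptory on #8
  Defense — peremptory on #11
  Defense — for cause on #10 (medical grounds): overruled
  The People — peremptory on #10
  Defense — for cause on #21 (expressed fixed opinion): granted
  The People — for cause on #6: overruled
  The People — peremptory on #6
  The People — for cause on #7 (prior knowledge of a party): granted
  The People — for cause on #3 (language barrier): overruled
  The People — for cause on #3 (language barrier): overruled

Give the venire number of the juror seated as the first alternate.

Removed: #5, #6, #7, #8, #10, #11, #12, #14, #16, #17, #21, #22. (#3 stays — for-cause denied.)
Filling seats in venire order through position 9: #1, #2, #3, #4, #9, #13, #15, #18, #19.
So alternate 1 is #19.

19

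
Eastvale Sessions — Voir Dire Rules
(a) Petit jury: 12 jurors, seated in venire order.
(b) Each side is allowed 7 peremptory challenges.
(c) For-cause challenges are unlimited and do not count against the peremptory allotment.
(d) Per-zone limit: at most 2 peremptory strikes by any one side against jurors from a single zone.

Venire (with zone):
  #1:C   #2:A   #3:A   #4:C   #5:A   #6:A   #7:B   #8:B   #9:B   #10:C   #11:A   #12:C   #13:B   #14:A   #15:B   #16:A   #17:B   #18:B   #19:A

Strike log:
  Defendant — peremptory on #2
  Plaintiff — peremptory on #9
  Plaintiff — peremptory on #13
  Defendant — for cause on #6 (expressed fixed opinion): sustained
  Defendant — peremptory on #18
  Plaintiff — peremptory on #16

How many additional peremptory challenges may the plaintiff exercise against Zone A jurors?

Plaintiff peremptories so far: #9, #13, #16 — 3 of 7 used, 4 left overall.
Against Zone A: #16 — 1 used; per-zone cap 2 leaves 1.
Binding limit: min(4, 1) = 1.

1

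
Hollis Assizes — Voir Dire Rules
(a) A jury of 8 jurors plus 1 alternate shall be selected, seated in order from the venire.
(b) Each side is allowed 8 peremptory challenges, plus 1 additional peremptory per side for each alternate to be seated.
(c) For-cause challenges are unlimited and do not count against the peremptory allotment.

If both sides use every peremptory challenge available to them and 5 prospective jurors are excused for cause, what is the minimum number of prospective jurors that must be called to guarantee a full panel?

32

Seats to fill: 8 + 1 alternates = 9.
Peremptories: 8 + 1×1 = 9 per side × 2 sides = 18.
For-cause removals: 5.
Minimum venire: 9 + 18 + 5 = 32.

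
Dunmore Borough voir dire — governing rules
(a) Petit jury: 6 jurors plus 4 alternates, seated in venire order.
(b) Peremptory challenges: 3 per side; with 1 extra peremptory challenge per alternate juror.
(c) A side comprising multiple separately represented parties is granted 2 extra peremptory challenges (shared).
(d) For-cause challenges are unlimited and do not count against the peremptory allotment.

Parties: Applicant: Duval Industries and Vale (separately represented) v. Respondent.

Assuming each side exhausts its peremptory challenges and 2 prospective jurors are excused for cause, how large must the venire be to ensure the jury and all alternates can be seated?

Seats to fill: 6 + 4 alternates = 10.
Peremptories — Applicant: 3 + 1×4 + 2 = 9; Respondent: 3 + 1×4 = 7; total 16.
For-cause removals: 2.
Minimum venire: 10 + 16 + 2 = 28.

28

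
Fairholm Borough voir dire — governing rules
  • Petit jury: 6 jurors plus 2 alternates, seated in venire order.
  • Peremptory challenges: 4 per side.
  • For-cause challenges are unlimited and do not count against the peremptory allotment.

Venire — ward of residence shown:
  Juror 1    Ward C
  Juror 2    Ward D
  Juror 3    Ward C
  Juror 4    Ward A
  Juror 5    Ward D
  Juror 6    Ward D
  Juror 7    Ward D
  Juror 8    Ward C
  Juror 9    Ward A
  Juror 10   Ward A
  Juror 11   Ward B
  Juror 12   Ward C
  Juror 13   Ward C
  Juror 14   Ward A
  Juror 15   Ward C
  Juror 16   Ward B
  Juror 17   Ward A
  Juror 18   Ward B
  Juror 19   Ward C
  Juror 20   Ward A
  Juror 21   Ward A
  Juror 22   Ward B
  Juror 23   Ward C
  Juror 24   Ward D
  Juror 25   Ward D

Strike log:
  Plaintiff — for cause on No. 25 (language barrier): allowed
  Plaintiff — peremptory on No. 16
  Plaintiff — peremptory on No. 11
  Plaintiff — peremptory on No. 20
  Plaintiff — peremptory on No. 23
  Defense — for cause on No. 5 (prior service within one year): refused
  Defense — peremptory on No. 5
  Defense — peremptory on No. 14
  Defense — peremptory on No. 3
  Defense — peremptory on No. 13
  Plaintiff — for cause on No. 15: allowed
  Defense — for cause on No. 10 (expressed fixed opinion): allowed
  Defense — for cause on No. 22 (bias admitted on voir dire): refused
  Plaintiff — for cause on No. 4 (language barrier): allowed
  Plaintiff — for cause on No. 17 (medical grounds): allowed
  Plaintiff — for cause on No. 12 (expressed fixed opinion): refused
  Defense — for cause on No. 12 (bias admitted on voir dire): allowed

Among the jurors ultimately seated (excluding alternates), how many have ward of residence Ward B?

Removed: #3, #4, #5, #10, #11, #12, #13, #14, #15, #16, #17, #20, #23, #25.
Seated jurors 1–6: #1, #2, #6, #7, #8, #9 (alternates #18, #19 not counted).
None of those are in Ward B → 0.

0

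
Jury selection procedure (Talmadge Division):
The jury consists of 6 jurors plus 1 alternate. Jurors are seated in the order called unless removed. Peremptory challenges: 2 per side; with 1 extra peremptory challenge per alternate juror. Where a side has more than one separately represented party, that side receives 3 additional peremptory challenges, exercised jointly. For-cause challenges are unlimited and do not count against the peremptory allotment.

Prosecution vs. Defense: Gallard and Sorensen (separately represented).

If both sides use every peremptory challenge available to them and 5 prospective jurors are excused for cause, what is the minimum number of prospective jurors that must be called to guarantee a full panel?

Seats to fill: 6 + 1 alternates = 7.
Peremptories — Prosecution: 2 + 1×1 = 3; Defense: 2 + 1×1 + 3 = 6; total 9.
For-cause removals: 5.
Minimum venire: 7 + 9 + 5 = 21.

21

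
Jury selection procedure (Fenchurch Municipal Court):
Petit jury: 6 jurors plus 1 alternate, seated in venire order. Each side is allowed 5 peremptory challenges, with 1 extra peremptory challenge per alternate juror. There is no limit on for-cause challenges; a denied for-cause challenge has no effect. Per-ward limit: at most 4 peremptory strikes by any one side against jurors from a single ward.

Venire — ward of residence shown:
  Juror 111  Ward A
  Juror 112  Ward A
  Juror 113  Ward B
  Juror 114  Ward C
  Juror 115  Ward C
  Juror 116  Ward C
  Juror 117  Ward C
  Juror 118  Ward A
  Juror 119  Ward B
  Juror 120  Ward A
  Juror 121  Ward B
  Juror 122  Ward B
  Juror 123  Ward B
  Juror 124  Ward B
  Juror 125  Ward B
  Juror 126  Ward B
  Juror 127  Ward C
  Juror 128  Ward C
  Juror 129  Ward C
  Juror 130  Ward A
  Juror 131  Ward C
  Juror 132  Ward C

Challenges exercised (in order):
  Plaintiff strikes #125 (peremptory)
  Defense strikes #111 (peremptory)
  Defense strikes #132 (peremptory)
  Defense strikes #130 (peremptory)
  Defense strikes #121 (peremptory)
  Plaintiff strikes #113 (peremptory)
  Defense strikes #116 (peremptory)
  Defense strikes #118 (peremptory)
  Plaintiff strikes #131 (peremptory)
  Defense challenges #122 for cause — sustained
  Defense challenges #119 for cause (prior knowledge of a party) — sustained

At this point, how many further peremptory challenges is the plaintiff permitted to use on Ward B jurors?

2

Plaintiff peremptories so far: #125, #113, #131 — 3 of 6 used, 3 left overall.
Against Ward B: #125, #113 — 2 used; per-ward cap 4 leaves 2.
Binding limit: min(3, 2) = 2.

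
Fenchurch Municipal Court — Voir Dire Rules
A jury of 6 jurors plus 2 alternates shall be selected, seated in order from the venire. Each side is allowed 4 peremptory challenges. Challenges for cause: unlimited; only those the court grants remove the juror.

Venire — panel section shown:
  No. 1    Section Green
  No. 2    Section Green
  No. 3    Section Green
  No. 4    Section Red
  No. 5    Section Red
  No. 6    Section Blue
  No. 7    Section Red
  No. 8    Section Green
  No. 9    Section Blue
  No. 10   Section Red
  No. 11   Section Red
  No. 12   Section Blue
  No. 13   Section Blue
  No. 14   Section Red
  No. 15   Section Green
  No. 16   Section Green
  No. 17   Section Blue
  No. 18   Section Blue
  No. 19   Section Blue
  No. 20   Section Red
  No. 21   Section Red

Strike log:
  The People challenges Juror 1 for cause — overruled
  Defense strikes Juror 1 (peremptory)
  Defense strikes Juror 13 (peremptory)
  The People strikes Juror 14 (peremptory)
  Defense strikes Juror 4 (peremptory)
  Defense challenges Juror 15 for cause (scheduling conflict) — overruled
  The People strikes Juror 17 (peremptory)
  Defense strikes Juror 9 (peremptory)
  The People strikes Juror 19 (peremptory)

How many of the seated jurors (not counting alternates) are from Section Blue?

Removed: #1, #4, #9, #13, #14, #17, #19.
Seated jurors 1–6: #2, #3, #5, #6, #7, #8 (alternates #10, #11 not counted).
Of those, in Section Blue: #6 → 1.

1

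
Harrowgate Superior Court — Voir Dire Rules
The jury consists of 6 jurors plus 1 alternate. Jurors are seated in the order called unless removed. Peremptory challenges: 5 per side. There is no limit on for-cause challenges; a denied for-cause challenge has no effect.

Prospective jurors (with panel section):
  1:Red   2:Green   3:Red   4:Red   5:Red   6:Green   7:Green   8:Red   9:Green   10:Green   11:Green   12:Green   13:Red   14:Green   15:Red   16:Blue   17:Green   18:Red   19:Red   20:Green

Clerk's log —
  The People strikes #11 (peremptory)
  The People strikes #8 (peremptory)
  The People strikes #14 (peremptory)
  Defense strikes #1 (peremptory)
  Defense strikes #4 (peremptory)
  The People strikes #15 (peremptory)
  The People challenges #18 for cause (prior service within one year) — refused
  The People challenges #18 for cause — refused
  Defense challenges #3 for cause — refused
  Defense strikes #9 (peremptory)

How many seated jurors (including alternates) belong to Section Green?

5

Removed: #1, #4, #8, #9, #11, #14, #15.
Seated (7 incl. alternates): #2, #3, #5, #6, #7, #10, #12.
Of those, in Section Green: #2, #6, #7, #10, #12 → 5.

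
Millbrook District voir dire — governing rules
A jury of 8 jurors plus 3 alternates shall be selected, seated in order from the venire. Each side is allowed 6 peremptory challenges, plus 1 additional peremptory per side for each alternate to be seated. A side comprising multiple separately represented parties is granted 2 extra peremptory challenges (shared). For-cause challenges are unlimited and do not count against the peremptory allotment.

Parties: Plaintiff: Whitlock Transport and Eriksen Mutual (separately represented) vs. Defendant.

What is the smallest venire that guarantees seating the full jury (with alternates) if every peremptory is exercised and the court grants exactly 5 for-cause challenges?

Seats to fill: 8 + 3 alternates = 11.
Peremptories — Plaintiff: 6 + 1×3 + 2 = 11; Defendant: 6 + 1×3 = 9; total 20.
For-cause removals: 5.
Minimum venire: 11 + 20 + 5 = 36.

36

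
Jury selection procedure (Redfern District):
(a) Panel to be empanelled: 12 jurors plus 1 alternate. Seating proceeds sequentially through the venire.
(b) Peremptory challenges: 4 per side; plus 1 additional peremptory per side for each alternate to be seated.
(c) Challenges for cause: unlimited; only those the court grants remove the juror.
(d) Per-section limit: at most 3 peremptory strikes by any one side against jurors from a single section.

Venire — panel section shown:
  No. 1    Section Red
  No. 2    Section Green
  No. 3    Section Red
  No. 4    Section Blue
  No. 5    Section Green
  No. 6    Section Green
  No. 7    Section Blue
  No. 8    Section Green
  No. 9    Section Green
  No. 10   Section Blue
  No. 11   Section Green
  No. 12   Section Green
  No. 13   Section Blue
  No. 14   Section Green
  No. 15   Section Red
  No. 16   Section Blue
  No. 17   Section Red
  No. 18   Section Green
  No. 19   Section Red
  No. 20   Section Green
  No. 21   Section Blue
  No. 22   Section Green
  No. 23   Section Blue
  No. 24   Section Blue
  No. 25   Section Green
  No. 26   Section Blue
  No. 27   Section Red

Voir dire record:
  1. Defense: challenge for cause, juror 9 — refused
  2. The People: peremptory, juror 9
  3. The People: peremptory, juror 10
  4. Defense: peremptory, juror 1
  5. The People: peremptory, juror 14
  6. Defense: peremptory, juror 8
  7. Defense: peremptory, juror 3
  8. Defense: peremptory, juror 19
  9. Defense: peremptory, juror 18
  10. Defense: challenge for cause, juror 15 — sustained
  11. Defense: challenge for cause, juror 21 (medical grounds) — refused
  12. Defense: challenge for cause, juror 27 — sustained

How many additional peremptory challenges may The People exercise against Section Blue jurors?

2

The People peremptories so far: #9, #10, #14 — 3 of 5 used, 2 left overall.
Against Section Blue: #10 — 1 used; per-section cap 3 leaves 2.
Binding limit: min(2, 2) = 2.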